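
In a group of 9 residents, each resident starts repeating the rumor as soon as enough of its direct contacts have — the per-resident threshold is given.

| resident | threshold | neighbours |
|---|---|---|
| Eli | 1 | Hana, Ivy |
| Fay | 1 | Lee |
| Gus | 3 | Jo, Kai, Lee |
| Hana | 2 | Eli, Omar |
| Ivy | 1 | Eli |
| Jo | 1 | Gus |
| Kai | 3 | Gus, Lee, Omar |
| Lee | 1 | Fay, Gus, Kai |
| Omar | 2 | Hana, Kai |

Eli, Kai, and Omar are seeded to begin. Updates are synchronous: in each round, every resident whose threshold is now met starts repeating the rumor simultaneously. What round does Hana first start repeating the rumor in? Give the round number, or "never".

2

Round 1 — Eli, Kai, Omar start repeating the rumor (initial).
Round 2 — checking thresholds:
  Gus: 1 of 3 neighbours < 3, not yet.
  Hana: 2 of 2 neighbours ≥ 2, starts repeating the rumor.
  Ivy: 1 of 1 neighbours ≥ 1, starts repeating the rumor.
  Lee: 1 of 3 neighbours ≥ 1, starts repeating the rumor.
Round 3 — checking thresholds:
  Fay: 1 of 1 neighbours ≥ 1, starts repeating the rumor.
  Gus: 2 of 3 neighbours < 3, not yet.
Round 4 — no new spreads; cascade stops.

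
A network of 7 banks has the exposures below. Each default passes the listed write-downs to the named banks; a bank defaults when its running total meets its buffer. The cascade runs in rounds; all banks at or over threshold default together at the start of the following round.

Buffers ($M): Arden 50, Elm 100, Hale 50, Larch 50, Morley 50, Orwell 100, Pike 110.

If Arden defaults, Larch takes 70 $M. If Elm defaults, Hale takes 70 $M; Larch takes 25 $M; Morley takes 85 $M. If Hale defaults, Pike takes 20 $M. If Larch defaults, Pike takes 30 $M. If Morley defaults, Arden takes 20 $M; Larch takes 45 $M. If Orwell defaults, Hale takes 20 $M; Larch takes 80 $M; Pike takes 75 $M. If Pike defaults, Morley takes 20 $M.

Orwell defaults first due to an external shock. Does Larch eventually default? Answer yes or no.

yes

Round 1 — Orwell defaults (initial).
  Hale: +20 → 20 < 50
  Larch: +80 → 80 ≥ 50
  Pike: +75 → 75 < 110
Round 2 — Larch defaults.
  Pike: +30 → 105 < 110
No further defaults.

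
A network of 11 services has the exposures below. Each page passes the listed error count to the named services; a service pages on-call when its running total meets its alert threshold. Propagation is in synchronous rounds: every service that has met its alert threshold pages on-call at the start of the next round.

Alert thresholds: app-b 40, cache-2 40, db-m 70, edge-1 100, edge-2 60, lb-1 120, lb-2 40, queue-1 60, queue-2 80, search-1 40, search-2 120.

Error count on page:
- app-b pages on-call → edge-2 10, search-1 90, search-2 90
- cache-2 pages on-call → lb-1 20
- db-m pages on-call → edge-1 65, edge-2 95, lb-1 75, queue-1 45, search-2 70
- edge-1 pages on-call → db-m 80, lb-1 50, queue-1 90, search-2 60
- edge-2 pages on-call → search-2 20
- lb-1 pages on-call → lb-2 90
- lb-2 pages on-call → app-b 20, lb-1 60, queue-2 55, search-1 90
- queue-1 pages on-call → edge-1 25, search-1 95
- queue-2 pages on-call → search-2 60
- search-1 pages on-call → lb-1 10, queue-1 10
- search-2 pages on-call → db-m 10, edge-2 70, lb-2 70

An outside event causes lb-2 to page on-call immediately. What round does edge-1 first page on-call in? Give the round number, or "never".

never

Round 1 — lb-2 pages on-call (initial).
  app-b: +20 → 20 < 40
  lb-1: +60 → 60 < 120
  queue-2: +55 → 55 < 80
  search-1: +90 → 90 ≥ 40
Round 2 — search-1 pages on-call.
  lb-1: +10 → 70 < 120
  queue-1: +10 → 10 < 60
No further pages.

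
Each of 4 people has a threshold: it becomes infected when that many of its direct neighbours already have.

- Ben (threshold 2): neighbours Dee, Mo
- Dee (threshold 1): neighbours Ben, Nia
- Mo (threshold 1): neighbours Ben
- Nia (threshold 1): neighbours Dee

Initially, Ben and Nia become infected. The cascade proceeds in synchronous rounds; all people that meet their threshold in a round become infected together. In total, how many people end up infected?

4

Round 1 — Ben, Nia become infected (initial).
Round 2 — checking thresholds:
  Dee: 2 of 2 neighbours ≥ 1, becomes infected.
  Mo: 1 of 1 neighbours ≥ 1, becomes infected.
Round 3 — no new infections; cascade stops.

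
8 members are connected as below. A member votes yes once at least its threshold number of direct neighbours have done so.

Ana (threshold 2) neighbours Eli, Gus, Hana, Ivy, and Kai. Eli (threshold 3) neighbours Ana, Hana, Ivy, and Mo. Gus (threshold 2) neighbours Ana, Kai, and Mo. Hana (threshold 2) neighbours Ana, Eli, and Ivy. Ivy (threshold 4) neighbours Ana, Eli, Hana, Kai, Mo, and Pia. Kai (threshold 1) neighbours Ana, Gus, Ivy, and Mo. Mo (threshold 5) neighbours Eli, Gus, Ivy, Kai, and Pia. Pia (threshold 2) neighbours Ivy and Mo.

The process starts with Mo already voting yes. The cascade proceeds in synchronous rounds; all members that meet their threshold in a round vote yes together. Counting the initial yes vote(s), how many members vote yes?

Round 1 — Mo votes yes (initial).
Round 2 — checking thresholds:
  Eli: 1 of 4 neighbours < 3, not yet.
  Gus: 1 of 3 neighbours < 2, not yet.
  Ivy: 1 of 6 neighbours < 4, not yet.
  Kai: 1 of 4 neighbours ≥ 1, votes yes.
  Pia: 1 of 2 neighbours < 2, not yet.
Round 3 — checking thresholds:
  Ana: 1 of 5 neighbours < 2, not yet.
  Eli: 1 of 4 neighbours < 3, not yet.
  Gus: 2 of 3 neighbours ≥ 2, votes yes.
  Ivy: 2 of 6 neighbours < 4, not yet.
  Pia: 1 of 2 neighbours < 2, not yet.
Round 4 — checking thresholds:
  Ana: 2 of 5 neighbours ≥ 2, votes yes.
  Eli: 1 of 4 neighbours < 3, not yet.
  Ivy: 2 of 6 neighbours < 4, not yet.
  Pia: 1 of 2 neighbours < 2, not yet.
Round 5 — no new yes votes; cascade stops.

4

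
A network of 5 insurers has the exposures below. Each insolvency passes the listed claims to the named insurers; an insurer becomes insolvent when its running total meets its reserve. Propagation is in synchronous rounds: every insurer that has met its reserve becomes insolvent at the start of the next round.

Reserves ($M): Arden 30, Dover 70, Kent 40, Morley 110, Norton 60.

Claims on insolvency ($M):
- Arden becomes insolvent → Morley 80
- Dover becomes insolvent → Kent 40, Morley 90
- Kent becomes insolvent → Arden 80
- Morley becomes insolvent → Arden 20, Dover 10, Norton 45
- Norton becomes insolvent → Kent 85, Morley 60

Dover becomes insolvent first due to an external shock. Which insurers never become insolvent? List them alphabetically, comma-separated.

Norton

Round 1 — Dover becomes insolvent (initial).
  Kent: +40 → 40 ≥ 40
  Morley: +90 → 90 < 110
Round 2 — Kent becomes insolvent.
  Arden: +80 → 80 ≥ 30
Round 3 — Arden becomes insolvent.
  Morley: +80 → 170 ≥ 110
Round 4 — Morley becomes insolvent.
  Norton: +45 → 45 < 60
No further insolvencies.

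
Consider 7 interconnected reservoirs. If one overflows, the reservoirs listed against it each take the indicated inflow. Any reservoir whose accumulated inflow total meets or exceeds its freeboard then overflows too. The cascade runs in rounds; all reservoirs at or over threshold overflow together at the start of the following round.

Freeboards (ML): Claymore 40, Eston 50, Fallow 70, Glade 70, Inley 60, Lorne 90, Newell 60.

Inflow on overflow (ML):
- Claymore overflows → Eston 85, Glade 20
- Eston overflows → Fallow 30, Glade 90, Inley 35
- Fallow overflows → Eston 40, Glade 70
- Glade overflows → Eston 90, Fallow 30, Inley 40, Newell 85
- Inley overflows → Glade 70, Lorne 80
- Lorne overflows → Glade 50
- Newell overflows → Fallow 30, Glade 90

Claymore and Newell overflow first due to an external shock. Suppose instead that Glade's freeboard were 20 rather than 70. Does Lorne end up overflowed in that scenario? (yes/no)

no

With Glade's freeboard at 20:
Round 1 — Claymore, Newell overflow (initial).
  Eston: +85 → 85 ≥ 50
  Fallow: +30 → 30 < 70
  Glade: +20+90 → 110 ≥ 20
Round 2 — Eston, Glade overflow.
  Fallow: +30+30 → 90 ≥ 70
  Inley: +35+40 → 75 ≥ 60
Round 3 — Fallow, Inley overflow.
  Lorne: +80 → 80 < 90
No further overflows.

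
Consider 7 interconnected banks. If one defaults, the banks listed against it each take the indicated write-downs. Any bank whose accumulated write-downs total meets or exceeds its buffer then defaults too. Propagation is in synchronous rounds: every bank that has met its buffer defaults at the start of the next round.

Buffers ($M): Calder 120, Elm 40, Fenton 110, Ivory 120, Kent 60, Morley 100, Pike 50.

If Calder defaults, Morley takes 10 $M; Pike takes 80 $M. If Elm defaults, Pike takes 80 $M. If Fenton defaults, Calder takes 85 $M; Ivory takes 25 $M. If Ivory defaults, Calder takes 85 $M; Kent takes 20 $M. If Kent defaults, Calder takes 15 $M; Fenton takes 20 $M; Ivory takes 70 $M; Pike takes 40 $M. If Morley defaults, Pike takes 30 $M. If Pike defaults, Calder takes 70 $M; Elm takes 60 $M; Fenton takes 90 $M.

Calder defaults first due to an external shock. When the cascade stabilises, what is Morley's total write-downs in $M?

Round 1 — Calder defaults (initial).
  Morley: +10 → 10 < 100
  Pike: +80 → 80 ≥ 50
Round 2 — Pike defaults.
  Elm: +60 → 60 ≥ 40
  Fenton: +90 → 90 < 110
Round 3 — Elm defaults.
No further defaults.

10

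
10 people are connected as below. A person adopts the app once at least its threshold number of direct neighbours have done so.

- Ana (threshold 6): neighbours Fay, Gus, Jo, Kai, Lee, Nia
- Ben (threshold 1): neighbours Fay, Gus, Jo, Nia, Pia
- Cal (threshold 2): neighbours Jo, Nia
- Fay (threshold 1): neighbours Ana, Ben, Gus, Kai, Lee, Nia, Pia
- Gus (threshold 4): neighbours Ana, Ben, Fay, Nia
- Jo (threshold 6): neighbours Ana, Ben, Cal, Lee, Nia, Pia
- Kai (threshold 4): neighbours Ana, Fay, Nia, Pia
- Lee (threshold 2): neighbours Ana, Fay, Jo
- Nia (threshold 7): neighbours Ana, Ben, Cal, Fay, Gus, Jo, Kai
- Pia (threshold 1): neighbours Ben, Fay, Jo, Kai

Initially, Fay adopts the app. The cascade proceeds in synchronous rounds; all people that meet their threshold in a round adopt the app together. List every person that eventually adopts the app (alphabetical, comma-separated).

Round 1 — Fay adopts the app (initial).
Round 2 — checking thresholds:
  Ana: 1 of 6 neighbours < 6, not yet.
  Ben: 1 of 5 neighbours ≥ 1, adopts the app.
  Gus: 1 of 4 neighbours < 4, not yet.
  Kai: 1 of 4 neighbours < 4, not yet.
  Lee: 1 of 3 neighbours < 2, not yet.
  Nia: 1 of 7 neighbours < 7, not yet.
  Pia: 1 of 4 neighbours ≥ 1, adopts the app.
Round 3 — no new adoptions; cascade stops.

Ben, Fay, Pia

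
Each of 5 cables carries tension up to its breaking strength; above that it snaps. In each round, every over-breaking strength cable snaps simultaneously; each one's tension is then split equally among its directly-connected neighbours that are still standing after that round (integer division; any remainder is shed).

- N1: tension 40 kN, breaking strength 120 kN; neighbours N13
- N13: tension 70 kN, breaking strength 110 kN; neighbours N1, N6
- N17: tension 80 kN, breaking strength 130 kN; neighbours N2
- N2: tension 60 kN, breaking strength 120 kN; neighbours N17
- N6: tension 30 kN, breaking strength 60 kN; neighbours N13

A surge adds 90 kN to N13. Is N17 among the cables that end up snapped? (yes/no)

no

Round 1 — N13 at 160 > 110. N13 snaps.
  N13 sheds 160 kN to N1, N6: 80 each.
    N1: 40+80 = 120 ≤ 120
    N6: 30+80 = 110 > 60
Round 2 — N6 snaps.
  N6 sheds 110 kN: no online neighbours, lost.
No further breaks.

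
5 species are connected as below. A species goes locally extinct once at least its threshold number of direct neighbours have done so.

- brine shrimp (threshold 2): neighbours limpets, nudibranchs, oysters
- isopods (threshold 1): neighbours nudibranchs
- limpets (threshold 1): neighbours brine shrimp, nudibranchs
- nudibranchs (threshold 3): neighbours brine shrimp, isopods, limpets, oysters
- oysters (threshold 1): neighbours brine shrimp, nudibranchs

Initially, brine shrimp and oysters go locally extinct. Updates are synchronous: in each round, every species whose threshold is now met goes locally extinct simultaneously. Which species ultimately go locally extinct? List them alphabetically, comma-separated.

brine shrimp, isopods, limpets, nudibranchs, oysters

Round 1 — brine shrimp, oysters go locally extinct (initial).
Round 2 — checking thresholds:
  limpets: 1 of 2 neighbours ≥ 1, goes locally extinct.
  nudibranchs: 2 of 4 neighbours < 3, not yet.
Round 3 — checking thresholds:
  nudibranchs: 3 of 4 neighbours ≥ 3, goes locally extinct.
Round 4 — checking thresholds:
  isopods: 1 of 1 neighbours ≥ 1, goes locally extinct.
Round 5 — no new extinctions; cascade stops.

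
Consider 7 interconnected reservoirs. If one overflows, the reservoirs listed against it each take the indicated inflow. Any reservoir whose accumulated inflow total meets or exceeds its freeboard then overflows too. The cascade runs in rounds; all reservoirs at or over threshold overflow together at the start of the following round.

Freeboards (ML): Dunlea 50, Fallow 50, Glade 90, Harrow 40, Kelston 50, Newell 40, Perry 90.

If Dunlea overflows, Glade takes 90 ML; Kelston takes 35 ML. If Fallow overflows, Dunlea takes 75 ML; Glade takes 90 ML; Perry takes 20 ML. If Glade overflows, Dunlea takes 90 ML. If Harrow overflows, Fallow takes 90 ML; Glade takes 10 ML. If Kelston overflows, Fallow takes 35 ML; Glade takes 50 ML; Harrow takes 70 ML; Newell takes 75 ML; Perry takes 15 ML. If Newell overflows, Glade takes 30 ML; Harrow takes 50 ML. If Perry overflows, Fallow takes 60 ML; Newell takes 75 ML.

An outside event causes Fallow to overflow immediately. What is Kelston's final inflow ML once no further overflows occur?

35

Round 1 — Fallow overflows (initial).
  Dunlea: +75 → 75 ≥ 50
  Glade: +90 → 90 ≥ 90
  Perry: +20 → 20 < 90
Round 2 — Dunlea, Glade overflow.
  Kelston: +35 → 35 < 50
No further overflows.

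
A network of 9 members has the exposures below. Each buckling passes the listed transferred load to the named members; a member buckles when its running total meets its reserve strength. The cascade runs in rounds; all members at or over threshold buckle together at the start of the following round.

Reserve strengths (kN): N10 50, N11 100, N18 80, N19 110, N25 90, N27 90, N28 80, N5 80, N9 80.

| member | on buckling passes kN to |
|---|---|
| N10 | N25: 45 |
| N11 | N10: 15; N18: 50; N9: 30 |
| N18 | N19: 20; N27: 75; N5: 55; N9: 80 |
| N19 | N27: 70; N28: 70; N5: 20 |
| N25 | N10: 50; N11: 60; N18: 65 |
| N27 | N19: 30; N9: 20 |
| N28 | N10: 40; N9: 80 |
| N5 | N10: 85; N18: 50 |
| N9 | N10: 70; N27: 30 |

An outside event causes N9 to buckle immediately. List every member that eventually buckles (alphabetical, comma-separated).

N10, N9

Round 1 — N9 buckles (initial).
  N10: +70 → 70 ≥ 50
  N27: +30 → 30 < 90
Round 2 — N10 buckles.
  N25: +45 → 45 < 90
No further bucklings.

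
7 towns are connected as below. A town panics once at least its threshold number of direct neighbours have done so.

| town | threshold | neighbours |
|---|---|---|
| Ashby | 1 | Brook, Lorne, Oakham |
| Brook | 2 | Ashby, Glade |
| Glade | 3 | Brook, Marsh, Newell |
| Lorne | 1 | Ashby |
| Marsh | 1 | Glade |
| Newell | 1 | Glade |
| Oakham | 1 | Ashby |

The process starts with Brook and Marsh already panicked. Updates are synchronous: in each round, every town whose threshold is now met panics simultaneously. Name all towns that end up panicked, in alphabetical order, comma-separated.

Ashby, Brook, Lorne, Marsh, Oakham

Round 1 — Brook, Marsh panic (initial).
Round 2 — checking thresholds:
  Ashby: 1 of 3 neighbours ≥ 1, panics.
  Glade: 2 of 3 neighbours < 3, not yet.
Round 3 — checking thresholds:
  Glade: 2 of 3 neighbours < 3, not yet.
  Lorne: 1 of 1 neighbours ≥ 1, panics.
  Oakham: 1 of 1 neighbours ≥ 1, panics.
Round 4 — no new panics; cascade stops.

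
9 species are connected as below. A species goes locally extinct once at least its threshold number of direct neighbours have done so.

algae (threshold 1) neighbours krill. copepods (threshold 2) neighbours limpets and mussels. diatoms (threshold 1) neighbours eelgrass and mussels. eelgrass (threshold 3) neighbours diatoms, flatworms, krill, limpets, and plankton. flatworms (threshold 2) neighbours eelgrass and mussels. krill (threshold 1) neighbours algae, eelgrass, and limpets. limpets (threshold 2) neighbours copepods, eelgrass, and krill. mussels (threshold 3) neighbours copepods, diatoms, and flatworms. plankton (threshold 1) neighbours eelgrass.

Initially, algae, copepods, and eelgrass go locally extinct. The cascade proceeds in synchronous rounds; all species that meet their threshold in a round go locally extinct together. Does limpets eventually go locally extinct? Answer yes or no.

yes

Round 1 — algae, copepods, eelgrass go locally extinct (initial).
Round 2 — checking thresholds:
  diatoms: 1 of 2 neighbours ≥ 1, goes locally extinct.
  flatworms: 1 of 2 neighbours < 2, below threshold.
  krill: 2 of 3 neighbours ≥ 1, goes locally extinct.
  limpets: 2 of 3 neighbours ≥ 2, goes locally extinct.
  mussels: 1 of 3 neighbours < 3, below threshold.
  plankton: 1 of 1 neighbours ≥ 1, goes locally extinct.
Round 3 — no new extinctions; cascade stops.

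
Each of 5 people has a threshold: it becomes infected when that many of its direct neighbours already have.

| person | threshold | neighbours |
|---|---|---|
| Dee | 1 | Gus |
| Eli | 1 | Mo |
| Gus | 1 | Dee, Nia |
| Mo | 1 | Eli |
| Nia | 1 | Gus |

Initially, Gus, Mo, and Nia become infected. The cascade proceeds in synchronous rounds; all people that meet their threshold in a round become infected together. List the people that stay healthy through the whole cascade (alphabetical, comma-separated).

Round 1 — Gus, Mo, Nia become infected (initial).
Round 2 — checking thresholds:
  Dee: 1 of 1 neighbours ≥ 1, becomes infected.
  Eli: 1 of 1 neighbours ≥ 1, becomes infected.
Round 3 — no new infections; cascade stops.

none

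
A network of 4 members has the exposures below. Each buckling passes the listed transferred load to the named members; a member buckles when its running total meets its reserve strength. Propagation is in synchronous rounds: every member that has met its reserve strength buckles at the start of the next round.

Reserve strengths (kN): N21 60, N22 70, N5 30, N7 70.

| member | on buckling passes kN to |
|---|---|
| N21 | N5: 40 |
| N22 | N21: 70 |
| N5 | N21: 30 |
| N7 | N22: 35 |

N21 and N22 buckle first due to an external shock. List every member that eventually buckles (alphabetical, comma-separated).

Round 1 — N21, N22 buckle (initial).
  N5: +40 → 40 ≥ 30
Round 2 — N5 buckles.
No further bucklings.

N21, N22, N5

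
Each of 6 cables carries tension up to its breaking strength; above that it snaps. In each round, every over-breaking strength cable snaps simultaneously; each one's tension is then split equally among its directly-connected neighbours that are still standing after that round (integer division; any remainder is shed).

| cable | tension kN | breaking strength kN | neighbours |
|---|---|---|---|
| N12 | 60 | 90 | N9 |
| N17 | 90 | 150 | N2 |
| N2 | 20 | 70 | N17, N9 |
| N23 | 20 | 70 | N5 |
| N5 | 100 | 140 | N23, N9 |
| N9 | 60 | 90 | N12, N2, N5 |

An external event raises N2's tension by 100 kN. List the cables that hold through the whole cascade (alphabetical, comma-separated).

N17

Round 1 — N2 at 120 > 70. N2 snaps.
  N2 sheds 120 kN to N17, N9: 60 each.
    N17: 90+60 = 150 ≤ 150
    N9: 60+60 = 120 > 90
Round 2 — N9 snaps.
  N9 sheds 120 kN to N12, N5: 60 each.
    N12: 60+60 = 120 > 90
    N5: 100+60 = 160 > 140
Round 3 — N12, N5 snap.
  N12 sheds 120 kN: no online neighbours, lost.
  N5 sheds 160 kN to N23: 160 each.
    N23: 20+160 = 180 > 70
Round 4 — N23 snaps.
  N23 sheds 180 kN: no online neighbours, lost.
No further breaks.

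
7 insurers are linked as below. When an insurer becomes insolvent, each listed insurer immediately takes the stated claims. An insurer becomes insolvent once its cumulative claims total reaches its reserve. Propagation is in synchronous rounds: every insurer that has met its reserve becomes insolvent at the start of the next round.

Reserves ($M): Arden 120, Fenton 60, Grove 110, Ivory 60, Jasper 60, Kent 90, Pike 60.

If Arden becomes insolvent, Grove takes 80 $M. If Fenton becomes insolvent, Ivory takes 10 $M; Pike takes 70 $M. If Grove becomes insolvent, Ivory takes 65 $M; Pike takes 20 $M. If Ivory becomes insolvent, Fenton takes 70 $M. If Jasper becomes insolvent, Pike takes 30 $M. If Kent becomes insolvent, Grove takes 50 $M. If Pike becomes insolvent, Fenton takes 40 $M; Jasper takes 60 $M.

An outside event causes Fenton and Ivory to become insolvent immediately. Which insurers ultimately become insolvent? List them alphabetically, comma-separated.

Round 1 — Fenton, Ivory become insolvent (initial).
  Pike: +70 → 70 ≥ 60
Round 2 — Pike becomes insolvent.
  Jasper: +60 → 60 ≥ 60
Round 3 — Jasper becomes insolvent.
No further insolvencies.

Fenton, Ivory, Jasper, Pike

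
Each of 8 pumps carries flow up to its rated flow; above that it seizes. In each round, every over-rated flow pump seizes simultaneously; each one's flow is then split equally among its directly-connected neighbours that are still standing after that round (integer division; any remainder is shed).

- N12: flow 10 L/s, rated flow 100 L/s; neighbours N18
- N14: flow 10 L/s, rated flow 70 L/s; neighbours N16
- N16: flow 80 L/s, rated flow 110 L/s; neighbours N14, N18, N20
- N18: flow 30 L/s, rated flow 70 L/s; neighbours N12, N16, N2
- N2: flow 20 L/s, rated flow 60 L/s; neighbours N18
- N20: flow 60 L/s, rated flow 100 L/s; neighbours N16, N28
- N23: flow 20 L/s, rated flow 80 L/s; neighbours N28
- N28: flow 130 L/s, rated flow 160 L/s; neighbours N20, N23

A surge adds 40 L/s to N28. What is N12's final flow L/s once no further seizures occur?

81

Round 1 — N28 at 170 > 160. N28 seizes.
  N28 sheds 170 L/s to N20, N23: 85 each.
    N20: 60+85 = 145 > 100
    N23: 20+85 = 105 > 80
Round 2 — N20, N23 seize.
  N20 sheds 145 L/s to N16: 145 each.
    N16: 80+145 = 225 > 110
  N23 sheds 105 L/s: no online neighbours, lost.
Round 3 — N16 seizes.
  N16 sheds 225 L/s to N14, N18: 112 each (1 lost).
    N14: 10+112 = 122 > 70
    N18: 30+112 = 142 > 70
Round 4 — N14, N18 seize.
  N14 sheds 122 L/s: no online neighbours, lost.
  N18 sheds 142 L/s to N12, N2: 71 each.
    N12: 10+71 = 81 ≤ 100
    N2: 20+71 = 91 > 60
Round 5 — N2 seizes.
  N2 sheds 91 L/s: no online neighbours, lost.
No further seizures.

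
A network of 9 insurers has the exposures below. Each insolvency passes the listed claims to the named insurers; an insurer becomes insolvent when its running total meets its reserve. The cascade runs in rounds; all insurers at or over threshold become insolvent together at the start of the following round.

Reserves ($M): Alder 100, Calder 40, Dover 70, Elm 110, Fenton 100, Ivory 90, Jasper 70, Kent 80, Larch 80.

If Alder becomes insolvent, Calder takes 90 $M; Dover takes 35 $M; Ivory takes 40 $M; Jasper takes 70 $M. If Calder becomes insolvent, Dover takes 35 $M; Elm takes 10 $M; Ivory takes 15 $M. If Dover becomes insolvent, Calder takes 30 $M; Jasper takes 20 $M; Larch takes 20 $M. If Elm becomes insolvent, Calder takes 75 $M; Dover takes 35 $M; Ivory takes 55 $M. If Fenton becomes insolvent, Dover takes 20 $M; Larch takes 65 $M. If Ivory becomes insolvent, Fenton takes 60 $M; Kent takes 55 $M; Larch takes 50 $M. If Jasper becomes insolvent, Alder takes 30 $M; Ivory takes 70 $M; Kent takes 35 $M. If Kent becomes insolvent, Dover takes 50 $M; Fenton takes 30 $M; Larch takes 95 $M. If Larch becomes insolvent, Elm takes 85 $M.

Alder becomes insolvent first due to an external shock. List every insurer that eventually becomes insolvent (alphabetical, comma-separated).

Round 1 — Alder becomes insolvent (initial).
  Calder: +90 → 90 ≥ 40
  Dover: +35 → 35 < 70
  Ivory: +40 → 40 < 90
  Jasper: +70 → 70 ≥ 70
Round 2 — Calder, Jasper become insolvent.
  Dover: +35 → 70 ≥ 70
  Elm: +10 → 10 < 110
  Ivory: +15+70 → 125 ≥ 90
  Kent: +35 → 35 < 80
Round 3 — Dover, Ivory become insolvent.
  Fenton: +60 → 60 < 100
  Kent: +55 → 90 ≥ 80
  Larch: +20+50 → 70 < 80
Round 4 — Kent becomes insolvent.
  Fenton: +30 → 90 < 100
  Larch: +95 → 165 ≥ 80
Round 5 — Larch becomes insolvent.
  Elm: +85 → 95 < 110
No further insolvencies.

Alder, Calder, Dover, Ivory, Jasper, Kent, Larch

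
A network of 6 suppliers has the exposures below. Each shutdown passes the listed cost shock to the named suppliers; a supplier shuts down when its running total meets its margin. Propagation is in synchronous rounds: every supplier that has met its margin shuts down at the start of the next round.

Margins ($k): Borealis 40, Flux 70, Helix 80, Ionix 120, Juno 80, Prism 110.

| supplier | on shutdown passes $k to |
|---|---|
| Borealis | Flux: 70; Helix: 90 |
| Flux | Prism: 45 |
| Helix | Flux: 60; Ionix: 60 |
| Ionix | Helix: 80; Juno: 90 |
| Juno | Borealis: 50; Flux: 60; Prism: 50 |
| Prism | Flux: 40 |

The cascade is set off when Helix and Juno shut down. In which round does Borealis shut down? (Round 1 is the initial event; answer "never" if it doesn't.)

2

Round 1 — Helix, Juno shut down (initial).
  Borealis: +50 → 50 ≥ 40
  Flux: +60+60 → 120 ≥ 70
  Ionix: +60 → 60 < 120
  Prism: +50 → 50 < 110
Round 2 — Borealis, Flux shut down.
  Prism: +45 → 95 < 110
No further shutdowns.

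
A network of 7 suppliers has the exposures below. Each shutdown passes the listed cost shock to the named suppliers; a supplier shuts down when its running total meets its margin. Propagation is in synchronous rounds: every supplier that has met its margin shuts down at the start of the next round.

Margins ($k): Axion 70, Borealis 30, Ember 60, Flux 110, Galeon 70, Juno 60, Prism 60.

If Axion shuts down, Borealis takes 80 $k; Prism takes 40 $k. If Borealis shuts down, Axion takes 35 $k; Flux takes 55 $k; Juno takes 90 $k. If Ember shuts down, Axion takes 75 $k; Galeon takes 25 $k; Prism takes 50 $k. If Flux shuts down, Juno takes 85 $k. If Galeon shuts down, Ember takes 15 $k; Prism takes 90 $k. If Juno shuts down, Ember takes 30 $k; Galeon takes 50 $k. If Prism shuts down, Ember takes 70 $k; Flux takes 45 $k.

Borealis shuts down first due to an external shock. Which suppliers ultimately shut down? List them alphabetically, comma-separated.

Round 1 — Borealis shuts down (initial).
  Axion: +35 → 35 < 70
  Flux: +55 → 55 < 110
  Juno: +90 → 90 ≥ 60
Round 2 — Juno shuts down.
  Ember: +30 → 30 < 60
  Galeon: +50 → 50 < 70
No further shutdowns.

Borealis, Juno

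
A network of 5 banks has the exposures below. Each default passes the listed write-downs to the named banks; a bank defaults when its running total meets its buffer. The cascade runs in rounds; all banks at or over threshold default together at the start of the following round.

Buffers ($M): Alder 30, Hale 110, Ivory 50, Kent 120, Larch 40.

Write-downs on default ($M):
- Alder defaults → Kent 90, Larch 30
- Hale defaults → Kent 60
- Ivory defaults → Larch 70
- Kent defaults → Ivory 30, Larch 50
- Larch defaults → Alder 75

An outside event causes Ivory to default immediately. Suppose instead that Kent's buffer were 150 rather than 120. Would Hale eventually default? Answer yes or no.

no

With Kent's buffer at 150:
Round 1 — Ivory defaults (initial).
  Larch: +70 → 70 ≥ 40
Round 2 — Larch defaults.
  Alder: +75 → 75 ≥ 30
Round 3 — Alder defaults.
  Kent: +90 → 90 < 150
No further defaults.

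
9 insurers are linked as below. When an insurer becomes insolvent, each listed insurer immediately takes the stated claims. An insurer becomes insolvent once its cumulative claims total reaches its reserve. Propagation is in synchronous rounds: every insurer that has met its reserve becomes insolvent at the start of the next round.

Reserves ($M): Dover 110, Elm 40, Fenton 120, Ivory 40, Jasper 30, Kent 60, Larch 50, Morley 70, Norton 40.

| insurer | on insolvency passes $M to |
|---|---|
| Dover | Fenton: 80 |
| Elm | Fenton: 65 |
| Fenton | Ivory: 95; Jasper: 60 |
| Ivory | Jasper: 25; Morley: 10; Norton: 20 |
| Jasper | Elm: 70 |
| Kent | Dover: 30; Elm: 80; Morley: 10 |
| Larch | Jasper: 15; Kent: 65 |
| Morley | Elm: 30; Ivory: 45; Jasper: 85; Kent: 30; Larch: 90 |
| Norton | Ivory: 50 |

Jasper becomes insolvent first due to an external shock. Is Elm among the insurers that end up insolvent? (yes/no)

Round 1 — Jasper becomes insolvent (initial).
  Elm: +70 → 70 ≥ 40
Round 2 — Elm becomes insolvent.
  Fenton: +65 → 65 < 120
No further insolvencies.

yes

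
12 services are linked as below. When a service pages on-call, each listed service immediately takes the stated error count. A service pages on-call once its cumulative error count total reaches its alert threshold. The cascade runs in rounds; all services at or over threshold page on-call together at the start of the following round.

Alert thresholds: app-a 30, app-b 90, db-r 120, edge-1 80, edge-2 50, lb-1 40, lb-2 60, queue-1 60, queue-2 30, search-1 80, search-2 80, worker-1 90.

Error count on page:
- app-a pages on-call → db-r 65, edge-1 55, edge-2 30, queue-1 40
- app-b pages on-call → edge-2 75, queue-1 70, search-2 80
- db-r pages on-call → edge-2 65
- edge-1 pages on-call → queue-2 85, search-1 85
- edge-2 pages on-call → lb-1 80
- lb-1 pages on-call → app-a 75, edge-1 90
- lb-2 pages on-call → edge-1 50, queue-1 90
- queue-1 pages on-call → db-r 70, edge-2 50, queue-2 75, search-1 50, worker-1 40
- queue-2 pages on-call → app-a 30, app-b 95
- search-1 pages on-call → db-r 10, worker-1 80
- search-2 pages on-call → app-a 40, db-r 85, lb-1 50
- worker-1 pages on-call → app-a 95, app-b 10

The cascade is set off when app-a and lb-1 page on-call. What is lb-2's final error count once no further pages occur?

Round 1 — app-a, lb-1 page on-call (initial).
  db-r: +65 → 65 < 120
  edge-1: +55+90 → 145 ≥ 80
  edge-2: +30 → 30 < 50
  queue-1: +40 → 40 < 60
Round 2 — edge-1 pages on-call.
  queue-2: +85 → 85 ≥ 30
  search-1: +85 → 85 ≥ 80
Round 3 — queue-2, search-1 page on-call.
  app-b: +95 → 95 ≥ 90
  db-r: +10 → 75 < 120
  worker-1: +80 → 80 < 90
Round 4 — app-b pages on-call.
  edge-2: +75 → 105 ≥ 50
  queue-1: +70 → 110 ≥ 60
  search-2: +80 → 80 ≥ 80
Round 5 — edge-2, queue-1, search-2 page on-call.
  db-r: +70+85 → 230 ≥ 120
  worker-1: +40 → 120 ≥ 90
Round 6 — db-r, worker-1 page on-call.
No further pages.

0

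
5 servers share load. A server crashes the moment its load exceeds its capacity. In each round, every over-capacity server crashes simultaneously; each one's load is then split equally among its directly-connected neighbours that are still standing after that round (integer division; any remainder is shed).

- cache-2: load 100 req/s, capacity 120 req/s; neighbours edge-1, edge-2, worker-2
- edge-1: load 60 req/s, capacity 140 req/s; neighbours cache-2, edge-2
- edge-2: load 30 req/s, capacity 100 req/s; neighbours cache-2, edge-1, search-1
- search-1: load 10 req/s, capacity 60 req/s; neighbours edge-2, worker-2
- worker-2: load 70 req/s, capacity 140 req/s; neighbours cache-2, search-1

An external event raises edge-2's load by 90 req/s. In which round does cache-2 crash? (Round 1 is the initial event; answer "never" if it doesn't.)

Round 1 — edge-2 at 120 > 100. edge-2 crashes.
  edge-2 sheds 120 req/s to cache-2, edge-1, search-1: 40 each.
    cache-2: 100+40 = 140 > 120
    edge-1: 60+40 = 100 ≤ 140
    search-1: 10+40 = 50 ≤ 60
Round 2 — cache-2 crashes.
  cache-2 sheds 140 req/s to edge-1, worker-2: 70 each.
    edge-1: 100+70 = 170 > 140
    worker-2: 70+70 = 140 ≤ 140
Round 3 — edge-1 crashes.
  edge-1 sheds 170 req/s: no online neighbours, lost.
No further crashes.

2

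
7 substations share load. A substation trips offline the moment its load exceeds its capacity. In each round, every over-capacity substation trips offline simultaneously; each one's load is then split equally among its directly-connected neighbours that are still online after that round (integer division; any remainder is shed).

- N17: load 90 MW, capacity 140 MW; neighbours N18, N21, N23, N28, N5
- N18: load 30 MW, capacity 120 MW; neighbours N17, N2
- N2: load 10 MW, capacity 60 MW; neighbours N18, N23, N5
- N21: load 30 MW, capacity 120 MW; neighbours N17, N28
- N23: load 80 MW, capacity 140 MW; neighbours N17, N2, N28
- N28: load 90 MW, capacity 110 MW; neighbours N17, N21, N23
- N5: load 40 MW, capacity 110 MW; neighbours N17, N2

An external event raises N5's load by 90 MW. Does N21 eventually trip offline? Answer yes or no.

yes

Round 1 — N5 at 130 > 110. N5 trips offline.
  N5 sheds 130 MW to N17, N2: 65 each.
    N17: 90+65 = 155 > 140
    N2: 10+65 = 75 > 60
Round 2 — N17, N2 trip offline.
  N17 sheds 155 MW to N18, N21, N23, N28: 38 each (3 lost).
    N18: 30+38 = 68 ≤ 120
    N21: 30+38 = 68 ≤ 120
    N23: 80+38 = 118 ≤ 140
    N28: 90+38 = 128 > 110
  N2 sheds 75 MW to N18, N23: 37 each (1 lost).
    N18: 68+37 = 105 ≤ 120
    N23: 118+37 = 155 > 140
Round 3 — N23, N28 trip offline.
  N23 sheds 155 MW: no online neighbours, lost.
  N28 sheds 128 MW to N21: 128 each.
    N21: 68+128 = 196 > 120
Round 4 — N21 trips offline.
  N21 sheds 196 MW: no online neighbours, lost.
No further trips.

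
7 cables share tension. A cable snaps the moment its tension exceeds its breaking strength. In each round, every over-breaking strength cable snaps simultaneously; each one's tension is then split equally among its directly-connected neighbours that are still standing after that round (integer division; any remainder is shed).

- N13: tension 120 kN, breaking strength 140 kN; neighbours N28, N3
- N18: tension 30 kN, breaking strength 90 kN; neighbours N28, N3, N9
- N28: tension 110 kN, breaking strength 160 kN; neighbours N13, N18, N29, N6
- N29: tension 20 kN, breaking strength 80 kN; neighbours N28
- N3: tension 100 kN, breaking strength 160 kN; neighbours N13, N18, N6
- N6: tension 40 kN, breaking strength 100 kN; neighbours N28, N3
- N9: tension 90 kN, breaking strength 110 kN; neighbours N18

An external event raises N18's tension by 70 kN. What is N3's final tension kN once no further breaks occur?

Round 1 — N18 at 100 > 90. N18 snaps.
  N18 sheds 100 kN to N28, N3, N9: 33 each (1 lost).
    N28: 110+33 = 143 ≤ 160
    N3: 100+33 = 133 ≤ 160
    N9: 90+33 = 123 > 110
Round 2 — N9 snaps.
  N9 sheds 123 kN: no online neighbours, lost.
No further breaks.

133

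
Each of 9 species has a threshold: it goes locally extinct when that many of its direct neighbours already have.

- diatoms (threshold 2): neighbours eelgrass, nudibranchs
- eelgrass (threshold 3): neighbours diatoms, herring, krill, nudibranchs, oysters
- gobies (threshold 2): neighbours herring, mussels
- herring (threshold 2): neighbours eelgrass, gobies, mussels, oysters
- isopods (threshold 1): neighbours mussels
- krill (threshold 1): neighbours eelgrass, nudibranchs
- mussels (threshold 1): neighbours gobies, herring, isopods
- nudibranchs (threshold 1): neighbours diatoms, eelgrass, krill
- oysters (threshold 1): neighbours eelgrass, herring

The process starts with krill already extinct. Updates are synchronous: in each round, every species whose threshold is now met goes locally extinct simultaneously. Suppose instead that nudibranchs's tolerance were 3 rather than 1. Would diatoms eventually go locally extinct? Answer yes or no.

no

With nudibranchs's tolerance at 3:
Round 1 — krill goes locally extinct (initial).
Round 2 — no new extinctions; cascade stops.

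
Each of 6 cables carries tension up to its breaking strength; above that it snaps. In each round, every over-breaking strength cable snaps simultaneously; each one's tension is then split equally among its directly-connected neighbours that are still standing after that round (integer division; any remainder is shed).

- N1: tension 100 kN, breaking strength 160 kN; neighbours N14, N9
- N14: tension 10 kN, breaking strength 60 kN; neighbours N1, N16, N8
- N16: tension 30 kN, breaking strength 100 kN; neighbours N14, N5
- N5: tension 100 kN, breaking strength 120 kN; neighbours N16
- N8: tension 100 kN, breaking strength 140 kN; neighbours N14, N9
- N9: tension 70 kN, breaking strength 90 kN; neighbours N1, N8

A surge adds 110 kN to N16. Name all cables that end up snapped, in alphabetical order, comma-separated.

Round 1 — N16 at 140 > 100. N16 snaps.
  N16 sheds 140 kN to N14, N5: 70 each.
    N14: 10+70 = 80 > 60
    N5: 100+70 = 170 > 120
Round 2 — N14, N5 snap.
  N14 sheds 80 kN to N1, N8: 40 each.
    N1: 100+40 = 140 ≤ 160
    N8: 100+40 = 140 ≤ 140
  N5 sheds 170 kN: no online neighbours, lost.
No further breaks.

N14, N16, N5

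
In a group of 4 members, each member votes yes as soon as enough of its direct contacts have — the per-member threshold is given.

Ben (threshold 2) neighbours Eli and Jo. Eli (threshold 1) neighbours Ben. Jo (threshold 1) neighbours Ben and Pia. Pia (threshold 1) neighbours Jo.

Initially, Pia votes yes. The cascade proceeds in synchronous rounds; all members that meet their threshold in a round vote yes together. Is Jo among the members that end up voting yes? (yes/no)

Round 1 — Pia votes yes (initial).
Round 2 — checking thresholds:
  Jo: 1 of 2 neighbours ≥ 1, votes yes.
Round 3 — no new yes votes; cascade stops.

yes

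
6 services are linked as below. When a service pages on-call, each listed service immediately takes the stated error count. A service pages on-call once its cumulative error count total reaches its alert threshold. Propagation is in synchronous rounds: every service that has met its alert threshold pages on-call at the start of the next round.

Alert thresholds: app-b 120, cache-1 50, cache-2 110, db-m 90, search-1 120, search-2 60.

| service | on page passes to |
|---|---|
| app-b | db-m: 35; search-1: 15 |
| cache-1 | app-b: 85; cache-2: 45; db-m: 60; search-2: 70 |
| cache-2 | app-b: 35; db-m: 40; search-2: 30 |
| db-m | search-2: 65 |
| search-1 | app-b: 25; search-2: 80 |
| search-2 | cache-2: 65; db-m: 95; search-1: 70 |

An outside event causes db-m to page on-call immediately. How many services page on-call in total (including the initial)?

Round 1 — db-m pages on-call (initial).
  search-2: +65 → 65 ≥ 60
Round 2 — search-2 pages on-call.
  cache-2: +65 → 65 < 110
  search-1: +70 → 70 < 120
No further pages.

2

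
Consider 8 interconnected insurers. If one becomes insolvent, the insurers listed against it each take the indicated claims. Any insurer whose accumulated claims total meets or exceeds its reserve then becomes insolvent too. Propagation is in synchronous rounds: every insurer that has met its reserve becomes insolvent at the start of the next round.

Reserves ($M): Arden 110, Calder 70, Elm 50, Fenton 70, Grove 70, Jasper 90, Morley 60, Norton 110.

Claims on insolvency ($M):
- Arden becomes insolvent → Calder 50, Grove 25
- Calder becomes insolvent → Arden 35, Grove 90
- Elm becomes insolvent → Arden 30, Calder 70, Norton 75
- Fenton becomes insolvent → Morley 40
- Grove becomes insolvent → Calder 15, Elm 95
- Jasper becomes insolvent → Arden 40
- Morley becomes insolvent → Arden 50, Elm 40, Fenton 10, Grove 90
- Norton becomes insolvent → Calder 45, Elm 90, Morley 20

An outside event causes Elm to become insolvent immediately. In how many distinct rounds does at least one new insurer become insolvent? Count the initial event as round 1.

3

Round 1 — Elm becomes insolvent (initial).
  Arden: +30 → 30 < 110
  Calder: +70 → 70 ≥ 70
  Norton: +75 → 75 < 110
Round 2 — Calder becomes insolvent.
  Arden: +35 → 65 < 110
  Grove: +90 → 90 ≥ 70
Round 3 — Grove becomes insolvent.
No further insolvencies.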